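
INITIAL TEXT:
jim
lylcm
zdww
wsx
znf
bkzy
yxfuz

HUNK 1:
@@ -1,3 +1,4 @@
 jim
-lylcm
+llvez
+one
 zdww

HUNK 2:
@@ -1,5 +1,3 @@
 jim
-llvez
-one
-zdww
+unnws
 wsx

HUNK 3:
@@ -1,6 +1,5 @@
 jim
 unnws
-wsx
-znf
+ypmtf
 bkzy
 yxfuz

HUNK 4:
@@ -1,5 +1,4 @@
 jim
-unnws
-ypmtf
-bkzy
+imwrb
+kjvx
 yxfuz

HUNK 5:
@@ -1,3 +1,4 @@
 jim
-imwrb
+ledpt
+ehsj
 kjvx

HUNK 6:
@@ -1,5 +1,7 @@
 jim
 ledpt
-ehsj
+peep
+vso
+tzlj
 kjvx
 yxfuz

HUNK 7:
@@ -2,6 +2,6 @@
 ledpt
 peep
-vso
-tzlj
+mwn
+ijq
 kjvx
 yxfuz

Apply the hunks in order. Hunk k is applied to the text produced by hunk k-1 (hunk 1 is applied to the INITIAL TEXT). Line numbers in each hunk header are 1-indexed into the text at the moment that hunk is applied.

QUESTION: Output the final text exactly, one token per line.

Answer: jim
ledpt
peep
mwn
ijq
kjvx
yxfuz

Derivation:
Hunk 1: at line 1 remove [lylcm] add [llvez,one] -> 8 lines: jim llvez one zdww wsx znf bkzy yxfuz
Hunk 2: at line 1 remove [llvez,one,zdww] add [unnws] -> 6 lines: jim unnws wsx znf bkzy yxfuz
Hunk 3: at line 1 remove [wsx,znf] add [ypmtf] -> 5 lines: jim unnws ypmtf bkzy yxfuz
Hunk 4: at line 1 remove [unnws,ypmtf,bkzy] add [imwrb,kjvx] -> 4 lines: jim imwrb kjvx yxfuz
Hunk 5: at line 1 remove [imwrb] add [ledpt,ehsj] -> 5 lines: jim ledpt ehsj kjvx yxfuz
Hunk 6: at line 1 remove [ehsj] add [peep,vso,tzlj] -> 7 lines: jim ledpt peep vso tzlj kjvx yxfuz
Hunk 7: at line 2 remove [vso,tzlj] add [mwn,ijq] -> 7 lines: jim ledpt peep mwn ijq kjvx yxfuz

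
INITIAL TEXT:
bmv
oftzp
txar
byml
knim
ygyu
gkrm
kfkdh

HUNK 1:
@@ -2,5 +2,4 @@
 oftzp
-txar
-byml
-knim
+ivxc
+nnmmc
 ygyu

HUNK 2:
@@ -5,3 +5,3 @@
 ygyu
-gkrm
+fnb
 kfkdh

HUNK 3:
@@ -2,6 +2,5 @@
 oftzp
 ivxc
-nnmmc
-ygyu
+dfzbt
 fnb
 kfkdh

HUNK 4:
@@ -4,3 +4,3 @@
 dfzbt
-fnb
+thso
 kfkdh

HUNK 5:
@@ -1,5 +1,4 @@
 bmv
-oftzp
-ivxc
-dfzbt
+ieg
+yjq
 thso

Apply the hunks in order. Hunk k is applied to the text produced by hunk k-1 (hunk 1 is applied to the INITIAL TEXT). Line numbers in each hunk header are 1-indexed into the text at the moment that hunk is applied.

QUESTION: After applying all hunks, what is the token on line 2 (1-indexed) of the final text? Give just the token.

Hunk 1: at line 2 remove [txar,byml,knim] add [ivxc,nnmmc] -> 7 lines: bmv oftzp ivxc nnmmc ygyu gkrm kfkdh
Hunk 2: at line 5 remove [gkrm] add [fnb] -> 7 lines: bmv oftzp ivxc nnmmc ygyu fnb kfkdh
Hunk 3: at line 2 remove [nnmmc,ygyu] add [dfzbt] -> 6 lines: bmv oftzp ivxc dfzbt fnb kfkdh
Hunk 4: at line 4 remove [fnb] add [thso] -> 6 lines: bmv oftzp ivxc dfzbt thso kfkdh
Hunk 5: at line 1 remove [oftzp,ivxc,dfzbt] add [ieg,yjq] -> 5 lines: bmv ieg yjq thso kfkdh
Final line 2: ieg

Answer: ieg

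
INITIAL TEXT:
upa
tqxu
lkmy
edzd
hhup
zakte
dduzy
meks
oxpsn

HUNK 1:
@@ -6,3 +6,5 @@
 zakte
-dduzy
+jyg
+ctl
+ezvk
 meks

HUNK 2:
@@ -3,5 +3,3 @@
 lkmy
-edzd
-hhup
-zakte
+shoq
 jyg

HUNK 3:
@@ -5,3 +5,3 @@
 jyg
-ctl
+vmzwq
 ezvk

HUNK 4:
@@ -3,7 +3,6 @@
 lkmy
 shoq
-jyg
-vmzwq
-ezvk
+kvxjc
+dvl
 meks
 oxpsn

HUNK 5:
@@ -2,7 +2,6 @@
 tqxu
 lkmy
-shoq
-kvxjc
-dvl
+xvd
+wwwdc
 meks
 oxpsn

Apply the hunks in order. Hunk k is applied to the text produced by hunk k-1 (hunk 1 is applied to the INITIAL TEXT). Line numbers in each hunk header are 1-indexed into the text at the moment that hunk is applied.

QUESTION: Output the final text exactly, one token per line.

Answer: upa
tqxu
lkmy
xvd
wwwdc
meks
oxpsn

Derivation:
Hunk 1: at line 6 remove [dduzy] add [jyg,ctl,ezvk] -> 11 lines: upa tqxu lkmy edzd hhup zakte jyg ctl ezvk meks oxpsn
Hunk 2: at line 3 remove [edzd,hhup,zakte] add [shoq] -> 9 lines: upa tqxu lkmy shoq jyg ctl ezvk meks oxpsn
Hunk 3: at line 5 remove [ctl] add [vmzwq] -> 9 lines: upa tqxu lkmy shoq jyg vmzwq ezvk meks oxpsn
Hunk 4: at line 3 remove [jyg,vmzwq,ezvk] add [kvxjc,dvl] -> 8 lines: upa tqxu lkmy shoq kvxjc dvl meks oxpsn
Hunk 5: at line 2 remove [shoq,kvxjc,dvl] add [xvd,wwwdc] -> 7 lines: upa tqxu lkmy xvd wwwdc meks oxpsn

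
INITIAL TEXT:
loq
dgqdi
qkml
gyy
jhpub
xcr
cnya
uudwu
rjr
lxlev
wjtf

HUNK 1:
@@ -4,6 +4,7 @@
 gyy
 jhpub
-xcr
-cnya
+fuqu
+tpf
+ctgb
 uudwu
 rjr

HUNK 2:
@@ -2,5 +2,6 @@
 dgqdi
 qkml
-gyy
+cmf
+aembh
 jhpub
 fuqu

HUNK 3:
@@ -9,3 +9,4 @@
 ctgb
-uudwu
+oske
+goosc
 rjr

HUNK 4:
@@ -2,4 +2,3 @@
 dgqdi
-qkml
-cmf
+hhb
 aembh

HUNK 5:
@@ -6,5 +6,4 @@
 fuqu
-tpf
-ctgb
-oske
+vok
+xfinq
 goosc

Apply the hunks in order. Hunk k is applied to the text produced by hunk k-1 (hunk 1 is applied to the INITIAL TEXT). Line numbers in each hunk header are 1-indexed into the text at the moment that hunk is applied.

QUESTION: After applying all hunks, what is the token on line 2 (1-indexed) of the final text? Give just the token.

Hunk 1: at line 4 remove [xcr,cnya] add [fuqu,tpf,ctgb] -> 12 lines: loq dgqdi qkml gyy jhpub fuqu tpf ctgb uudwu rjr lxlev wjtf
Hunk 2: at line 2 remove [gyy] add [cmf,aembh] -> 13 lines: loq dgqdi qkml cmf aembh jhpub fuqu tpf ctgb uudwu rjr lxlev wjtf
Hunk 3: at line 9 remove [uudwu] add [oske,goosc] -> 14 lines: loq dgqdi qkml cmf aembh jhpub fuqu tpf ctgb oske goosc rjr lxlev wjtf
Hunk 4: at line 2 remove [qkml,cmf] add [hhb] -> 13 lines: loq dgqdi hhb aembh jhpub fuqu tpf ctgb oske goosc rjr lxlev wjtf
Hunk 5: at line 6 remove [tpf,ctgb,oske] add [vok,xfinq] -> 12 lines: loq dgqdi hhb aembh jhpub fuqu vok xfinq goosc rjr lxlev wjtf
Final line 2: dgqdi

Answer: dgqdi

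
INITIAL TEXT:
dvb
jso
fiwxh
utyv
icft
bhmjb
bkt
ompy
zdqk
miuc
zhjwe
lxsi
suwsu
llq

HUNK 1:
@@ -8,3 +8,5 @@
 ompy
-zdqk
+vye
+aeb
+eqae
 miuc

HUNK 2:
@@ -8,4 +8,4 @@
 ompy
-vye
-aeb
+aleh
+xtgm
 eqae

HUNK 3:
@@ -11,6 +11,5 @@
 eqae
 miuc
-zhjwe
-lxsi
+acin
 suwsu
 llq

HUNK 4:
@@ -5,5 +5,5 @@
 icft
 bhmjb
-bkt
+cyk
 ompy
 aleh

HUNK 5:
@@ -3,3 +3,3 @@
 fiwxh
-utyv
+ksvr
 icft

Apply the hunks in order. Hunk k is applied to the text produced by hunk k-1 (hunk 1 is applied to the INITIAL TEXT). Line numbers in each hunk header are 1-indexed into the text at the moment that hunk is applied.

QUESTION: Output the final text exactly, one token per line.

Hunk 1: at line 8 remove [zdqk] add [vye,aeb,eqae] -> 16 lines: dvb jso fiwxh utyv icft bhmjb bkt ompy vye aeb eqae miuc zhjwe lxsi suwsu llq
Hunk 2: at line 8 remove [vye,aeb] add [aleh,xtgm] -> 16 lines: dvb jso fiwxh utyv icft bhmjb bkt ompy aleh xtgm eqae miuc zhjwe lxsi suwsu llq
Hunk 3: at line 11 remove [zhjwe,lxsi] add [acin] -> 15 lines: dvb jso fiwxh utyv icft bhmjb bkt ompy aleh xtgm eqae miuc acin suwsu llq
Hunk 4: at line 5 remove [bkt] add [cyk] -> 15 lines: dvb jso fiwxh utyv icft bhmjb cyk ompy aleh xtgm eqae miuc acin suwsu llq
Hunk 5: at line 3 remove [utyv] add [ksvr] -> 15 lines: dvb jso fiwxh ksvr icft bhmjb cyk ompy aleh xtgm eqae miuc acin suwsu llq

Answer: dvb
jso
fiwxh
ksvr
icft
bhmjb
cyk
ompy
aleh
xtgm
eqae
miuc
acin
suwsu
llq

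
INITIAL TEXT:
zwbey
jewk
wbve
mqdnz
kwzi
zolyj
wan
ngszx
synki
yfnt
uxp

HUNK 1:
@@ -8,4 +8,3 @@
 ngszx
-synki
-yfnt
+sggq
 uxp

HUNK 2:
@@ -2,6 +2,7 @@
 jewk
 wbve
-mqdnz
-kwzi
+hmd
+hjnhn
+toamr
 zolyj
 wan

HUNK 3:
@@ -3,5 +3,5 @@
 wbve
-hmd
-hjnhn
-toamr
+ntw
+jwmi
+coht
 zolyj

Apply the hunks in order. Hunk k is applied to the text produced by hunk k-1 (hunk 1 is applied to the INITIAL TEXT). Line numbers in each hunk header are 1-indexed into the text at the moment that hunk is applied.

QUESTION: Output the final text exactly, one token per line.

Answer: zwbey
jewk
wbve
ntw
jwmi
coht
zolyj
wan
ngszx
sggq
uxp

Derivation:
Hunk 1: at line 8 remove [synki,yfnt] add [sggq] -> 10 lines: zwbey jewk wbve mqdnz kwzi zolyj wan ngszx sggq uxp
Hunk 2: at line 2 remove [mqdnz,kwzi] add [hmd,hjnhn,toamr] -> 11 lines: zwbey jewk wbve hmd hjnhn toamr zolyj wan ngszx sggq uxp
Hunk 3: at line 3 remove [hmd,hjnhn,toamr] add [ntw,jwmi,coht] -> 11 lines: zwbey jewk wbve ntw jwmi coht zolyj wan ngszx sggq uxp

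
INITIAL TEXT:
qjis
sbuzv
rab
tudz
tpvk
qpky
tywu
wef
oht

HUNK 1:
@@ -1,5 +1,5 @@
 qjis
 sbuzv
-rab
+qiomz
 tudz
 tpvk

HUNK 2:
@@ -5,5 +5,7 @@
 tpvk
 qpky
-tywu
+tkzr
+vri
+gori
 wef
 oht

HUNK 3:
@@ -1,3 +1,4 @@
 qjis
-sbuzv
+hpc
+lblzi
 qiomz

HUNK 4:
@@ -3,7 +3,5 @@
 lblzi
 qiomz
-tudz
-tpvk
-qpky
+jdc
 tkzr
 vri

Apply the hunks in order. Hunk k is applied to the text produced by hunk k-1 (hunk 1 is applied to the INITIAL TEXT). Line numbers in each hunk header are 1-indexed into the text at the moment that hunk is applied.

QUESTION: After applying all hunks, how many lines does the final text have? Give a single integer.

Hunk 1: at line 1 remove [rab] add [qiomz] -> 9 lines: qjis sbuzv qiomz tudz tpvk qpky tywu wef oht
Hunk 2: at line 5 remove [tywu] add [tkzr,vri,gori] -> 11 lines: qjis sbuzv qiomz tudz tpvk qpky tkzr vri gori wef oht
Hunk 3: at line 1 remove [sbuzv] add [hpc,lblzi] -> 12 lines: qjis hpc lblzi qiomz tudz tpvk qpky tkzr vri gori wef oht
Hunk 4: at line 3 remove [tudz,tpvk,qpky] add [jdc] -> 10 lines: qjis hpc lblzi qiomz jdc tkzr vri gori wef oht
Final line count: 10

Answer: 10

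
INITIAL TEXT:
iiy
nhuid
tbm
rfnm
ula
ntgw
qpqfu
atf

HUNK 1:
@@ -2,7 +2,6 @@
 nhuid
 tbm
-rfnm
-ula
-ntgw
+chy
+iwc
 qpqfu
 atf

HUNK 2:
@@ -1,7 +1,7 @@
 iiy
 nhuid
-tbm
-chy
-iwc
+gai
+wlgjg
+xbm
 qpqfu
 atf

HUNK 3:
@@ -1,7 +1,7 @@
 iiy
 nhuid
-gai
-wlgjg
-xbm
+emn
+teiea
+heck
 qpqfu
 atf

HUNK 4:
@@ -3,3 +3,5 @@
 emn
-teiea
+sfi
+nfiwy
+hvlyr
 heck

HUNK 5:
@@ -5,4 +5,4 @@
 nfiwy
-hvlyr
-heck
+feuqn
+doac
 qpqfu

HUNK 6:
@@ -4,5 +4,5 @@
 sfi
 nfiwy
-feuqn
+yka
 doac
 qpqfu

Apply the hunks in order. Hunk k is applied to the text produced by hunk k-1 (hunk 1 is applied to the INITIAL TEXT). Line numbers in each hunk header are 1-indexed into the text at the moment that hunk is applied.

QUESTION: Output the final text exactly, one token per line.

Answer: iiy
nhuid
emn
sfi
nfiwy
yka
doac
qpqfu
atf

Derivation:
Hunk 1: at line 2 remove [rfnm,ula,ntgw] add [chy,iwc] -> 7 lines: iiy nhuid tbm chy iwc qpqfu atf
Hunk 2: at line 1 remove [tbm,chy,iwc] add [gai,wlgjg,xbm] -> 7 lines: iiy nhuid gai wlgjg xbm qpqfu atf
Hunk 3: at line 1 remove [gai,wlgjg,xbm] add [emn,teiea,heck] -> 7 lines: iiy nhuid emn teiea heck qpqfu atf
Hunk 4: at line 3 remove [teiea] add [sfi,nfiwy,hvlyr] -> 9 lines: iiy nhuid emn sfi nfiwy hvlyr heck qpqfu atf
Hunk 5: at line 5 remove [hvlyr,heck] add [feuqn,doac] -> 9 lines: iiy nhuid emn sfi nfiwy feuqn doac qpqfu atf
Hunk 6: at line 4 remove [feuqn] add [yka] -> 9 lines: iiy nhuid emn sfi nfiwy yka doac qpqfu atf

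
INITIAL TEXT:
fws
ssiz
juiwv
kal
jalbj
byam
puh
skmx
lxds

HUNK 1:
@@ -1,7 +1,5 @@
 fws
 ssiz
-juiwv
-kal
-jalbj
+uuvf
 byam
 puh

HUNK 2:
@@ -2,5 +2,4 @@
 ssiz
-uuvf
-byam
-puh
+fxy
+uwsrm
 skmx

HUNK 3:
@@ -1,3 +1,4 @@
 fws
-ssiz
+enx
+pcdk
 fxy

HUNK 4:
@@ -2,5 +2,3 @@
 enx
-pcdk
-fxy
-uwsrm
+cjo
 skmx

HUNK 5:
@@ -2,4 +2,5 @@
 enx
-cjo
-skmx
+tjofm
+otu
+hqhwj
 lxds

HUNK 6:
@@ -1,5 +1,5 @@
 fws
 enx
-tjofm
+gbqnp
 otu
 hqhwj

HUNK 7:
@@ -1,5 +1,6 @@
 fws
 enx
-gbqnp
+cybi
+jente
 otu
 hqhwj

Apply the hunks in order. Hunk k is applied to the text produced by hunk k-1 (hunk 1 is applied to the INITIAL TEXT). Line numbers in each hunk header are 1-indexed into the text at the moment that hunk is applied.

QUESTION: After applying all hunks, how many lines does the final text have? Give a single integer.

Answer: 7

Derivation:
Hunk 1: at line 1 remove [juiwv,kal,jalbj] add [uuvf] -> 7 lines: fws ssiz uuvf byam puh skmx lxds
Hunk 2: at line 2 remove [uuvf,byam,puh] add [fxy,uwsrm] -> 6 lines: fws ssiz fxy uwsrm skmx lxds
Hunk 3: at line 1 remove [ssiz] add [enx,pcdk] -> 7 lines: fws enx pcdk fxy uwsrm skmx lxds
Hunk 4: at line 2 remove [pcdk,fxy,uwsrm] add [cjo] -> 5 lines: fws enx cjo skmx lxds
Hunk 5: at line 2 remove [cjo,skmx] add [tjofm,otu,hqhwj] -> 6 lines: fws enx tjofm otu hqhwj lxds
Hunk 6: at line 1 remove [tjofm] add [gbqnp] -> 6 lines: fws enx gbqnp otu hqhwj lxds
Hunk 7: at line 1 remove [gbqnp] add [cybi,jente] -> 7 lines: fws enx cybi jente otu hqhwj lxds
Final line count: 7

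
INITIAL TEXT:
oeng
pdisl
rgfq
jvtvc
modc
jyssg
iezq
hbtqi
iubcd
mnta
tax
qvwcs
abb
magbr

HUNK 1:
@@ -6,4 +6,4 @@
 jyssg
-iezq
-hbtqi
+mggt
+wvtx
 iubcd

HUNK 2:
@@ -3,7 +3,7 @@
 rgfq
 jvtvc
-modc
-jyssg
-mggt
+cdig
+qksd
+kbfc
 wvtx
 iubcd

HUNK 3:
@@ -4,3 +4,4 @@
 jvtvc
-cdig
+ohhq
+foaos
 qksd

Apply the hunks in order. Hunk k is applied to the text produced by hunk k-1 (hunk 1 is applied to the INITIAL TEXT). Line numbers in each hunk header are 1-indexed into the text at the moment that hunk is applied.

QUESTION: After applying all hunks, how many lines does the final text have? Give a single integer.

Answer: 15

Derivation:
Hunk 1: at line 6 remove [iezq,hbtqi] add [mggt,wvtx] -> 14 lines: oeng pdisl rgfq jvtvc modc jyssg mggt wvtx iubcd mnta tax qvwcs abb magbr
Hunk 2: at line 3 remove [modc,jyssg,mggt] add [cdig,qksd,kbfc] -> 14 lines: oeng pdisl rgfq jvtvc cdig qksd kbfc wvtx iubcd mnta tax qvwcs abb magbr
Hunk 3: at line 4 remove [cdig] add [ohhq,foaos] -> 15 lines: oeng pdisl rgfq jvtvc ohhq foaos qksd kbfc wvtx iubcd mnta tax qvwcs abb magbr
Final line count: 15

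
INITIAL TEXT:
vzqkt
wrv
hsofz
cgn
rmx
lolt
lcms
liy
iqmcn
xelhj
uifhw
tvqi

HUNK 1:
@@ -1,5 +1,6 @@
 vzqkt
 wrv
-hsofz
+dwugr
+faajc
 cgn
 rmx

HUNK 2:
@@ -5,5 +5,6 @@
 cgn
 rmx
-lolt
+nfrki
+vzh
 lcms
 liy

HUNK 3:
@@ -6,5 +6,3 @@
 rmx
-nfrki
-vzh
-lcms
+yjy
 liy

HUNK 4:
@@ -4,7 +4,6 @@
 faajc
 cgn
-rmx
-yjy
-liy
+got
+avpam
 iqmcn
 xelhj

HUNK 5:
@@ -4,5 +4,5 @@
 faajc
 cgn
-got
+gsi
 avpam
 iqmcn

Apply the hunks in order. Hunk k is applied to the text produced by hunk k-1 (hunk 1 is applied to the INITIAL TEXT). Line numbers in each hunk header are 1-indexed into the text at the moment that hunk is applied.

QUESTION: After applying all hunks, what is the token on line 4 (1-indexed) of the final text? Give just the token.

Answer: faajc

Derivation:
Hunk 1: at line 1 remove [hsofz] add [dwugr,faajc] -> 13 lines: vzqkt wrv dwugr faajc cgn rmx lolt lcms liy iqmcn xelhj uifhw tvqi
Hunk 2: at line 5 remove [lolt] add [nfrki,vzh] -> 14 lines: vzqkt wrv dwugr faajc cgn rmx nfrki vzh lcms liy iqmcn xelhj uifhw tvqi
Hunk 3: at line 6 remove [nfrki,vzh,lcms] add [yjy] -> 12 lines: vzqkt wrv dwugr faajc cgn rmx yjy liy iqmcn xelhj uifhw tvqi
Hunk 4: at line 4 remove [rmx,yjy,liy] add [got,avpam] -> 11 lines: vzqkt wrv dwugr faajc cgn got avpam iqmcn xelhj uifhw tvqi
Hunk 5: at line 4 remove [got] add [gsi] -> 11 lines: vzqkt wrv dwugr faajc cgn gsi avpam iqmcn xelhj uifhw tvqi
Final line 4: faajc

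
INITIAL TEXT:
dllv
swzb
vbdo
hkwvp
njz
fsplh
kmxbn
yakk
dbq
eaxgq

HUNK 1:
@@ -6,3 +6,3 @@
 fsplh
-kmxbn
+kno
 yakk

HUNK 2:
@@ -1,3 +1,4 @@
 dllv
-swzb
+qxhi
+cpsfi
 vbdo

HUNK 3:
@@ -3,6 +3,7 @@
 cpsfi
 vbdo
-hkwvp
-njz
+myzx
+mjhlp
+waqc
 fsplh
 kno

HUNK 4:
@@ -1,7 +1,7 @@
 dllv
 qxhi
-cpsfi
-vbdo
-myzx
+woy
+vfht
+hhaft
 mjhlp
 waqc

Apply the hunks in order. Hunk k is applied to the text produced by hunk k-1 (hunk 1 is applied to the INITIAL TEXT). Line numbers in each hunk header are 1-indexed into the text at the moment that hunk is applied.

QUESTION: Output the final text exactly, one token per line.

Answer: dllv
qxhi
woy
vfht
hhaft
mjhlp
waqc
fsplh
kno
yakk
dbq
eaxgq

Derivation:
Hunk 1: at line 6 remove [kmxbn] add [kno] -> 10 lines: dllv swzb vbdo hkwvp njz fsplh kno yakk dbq eaxgq
Hunk 2: at line 1 remove [swzb] add [qxhi,cpsfi] -> 11 lines: dllv qxhi cpsfi vbdo hkwvp njz fsplh kno yakk dbq eaxgq
Hunk 3: at line 3 remove [hkwvp,njz] add [myzx,mjhlp,waqc] -> 12 lines: dllv qxhi cpsfi vbdo myzx mjhlp waqc fsplh kno yakk dbq eaxgq
Hunk 4: at line 1 remove [cpsfi,vbdo,myzx] add [woy,vfht,hhaft] -> 12 lines: dllv qxhi woy vfht hhaft mjhlp waqc fsplh kno yakk dbq eaxgq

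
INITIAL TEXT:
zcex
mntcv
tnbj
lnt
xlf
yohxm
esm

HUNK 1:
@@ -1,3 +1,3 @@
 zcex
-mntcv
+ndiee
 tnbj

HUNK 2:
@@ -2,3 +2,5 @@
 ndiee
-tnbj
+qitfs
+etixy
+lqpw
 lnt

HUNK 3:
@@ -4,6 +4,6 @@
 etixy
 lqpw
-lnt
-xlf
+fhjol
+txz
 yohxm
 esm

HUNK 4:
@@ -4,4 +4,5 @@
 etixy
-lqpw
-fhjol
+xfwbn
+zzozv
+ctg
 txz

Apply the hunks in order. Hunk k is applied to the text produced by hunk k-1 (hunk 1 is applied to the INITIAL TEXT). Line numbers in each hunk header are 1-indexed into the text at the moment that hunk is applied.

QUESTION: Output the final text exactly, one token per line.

Hunk 1: at line 1 remove [mntcv] add [ndiee] -> 7 lines: zcex ndiee tnbj lnt xlf yohxm esm
Hunk 2: at line 2 remove [tnbj] add [qitfs,etixy,lqpw] -> 9 lines: zcex ndiee qitfs etixy lqpw lnt xlf yohxm esm
Hunk 3: at line 4 remove [lnt,xlf] add [fhjol,txz] -> 9 lines: zcex ndiee qitfs etixy lqpw fhjol txz yohxm esm
Hunk 4: at line 4 remove [lqpw,fhjol] add [xfwbn,zzozv,ctg] -> 10 lines: zcex ndiee qitfs etixy xfwbn zzozv ctg txz yohxm esm

Answer: zcex
ndiee
qitfs
etixy
xfwbn
zzozv
ctg
txz
yohxm
esm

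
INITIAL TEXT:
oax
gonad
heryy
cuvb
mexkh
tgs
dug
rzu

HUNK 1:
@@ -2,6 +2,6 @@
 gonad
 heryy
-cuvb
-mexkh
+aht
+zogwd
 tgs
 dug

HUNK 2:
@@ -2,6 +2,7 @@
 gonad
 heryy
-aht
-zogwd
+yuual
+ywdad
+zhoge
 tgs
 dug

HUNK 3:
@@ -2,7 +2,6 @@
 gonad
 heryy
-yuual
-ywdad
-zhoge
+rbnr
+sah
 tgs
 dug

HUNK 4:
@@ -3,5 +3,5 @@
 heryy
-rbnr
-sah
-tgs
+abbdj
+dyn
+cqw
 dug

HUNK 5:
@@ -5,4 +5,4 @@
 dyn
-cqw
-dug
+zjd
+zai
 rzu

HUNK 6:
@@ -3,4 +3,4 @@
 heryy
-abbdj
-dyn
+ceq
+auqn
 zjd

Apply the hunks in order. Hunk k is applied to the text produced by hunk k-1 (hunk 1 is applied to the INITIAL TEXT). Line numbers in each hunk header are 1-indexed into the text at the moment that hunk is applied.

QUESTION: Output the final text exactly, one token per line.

Answer: oax
gonad
heryy
ceq
auqn
zjd
zai
rzu

Derivation:
Hunk 1: at line 2 remove [cuvb,mexkh] add [aht,zogwd] -> 8 lines: oax gonad heryy aht zogwd tgs dug rzu
Hunk 2: at line 2 remove [aht,zogwd] add [yuual,ywdad,zhoge] -> 9 lines: oax gonad heryy yuual ywdad zhoge tgs dug rzu
Hunk 3: at line 2 remove [yuual,ywdad,zhoge] add [rbnr,sah] -> 8 lines: oax gonad heryy rbnr sah tgs dug rzu
Hunk 4: at line 3 remove [rbnr,sah,tgs] add [abbdj,dyn,cqw] -> 8 lines: oax gonad heryy abbdj dyn cqw dug rzu
Hunk 5: at line 5 remove [cqw,dug] add [zjd,zai] -> 8 lines: oax gonad heryy abbdj dyn zjd zai rzu
Hunk 6: at line 3 remove [abbdj,dyn] add [ceq,auqn] -> 8 lines: oax gonad heryy ceq auqn zjd zai rzu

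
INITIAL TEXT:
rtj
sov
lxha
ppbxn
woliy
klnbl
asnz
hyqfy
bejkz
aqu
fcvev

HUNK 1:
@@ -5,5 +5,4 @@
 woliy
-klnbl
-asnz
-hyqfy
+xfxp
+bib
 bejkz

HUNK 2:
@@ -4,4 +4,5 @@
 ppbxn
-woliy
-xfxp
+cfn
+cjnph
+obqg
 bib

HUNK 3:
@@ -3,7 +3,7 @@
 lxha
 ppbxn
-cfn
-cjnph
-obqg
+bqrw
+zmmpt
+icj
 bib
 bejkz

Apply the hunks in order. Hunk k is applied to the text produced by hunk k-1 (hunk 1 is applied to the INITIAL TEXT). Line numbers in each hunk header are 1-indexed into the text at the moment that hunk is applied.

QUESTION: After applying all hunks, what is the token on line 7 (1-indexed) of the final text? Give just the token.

Answer: icj

Derivation:
Hunk 1: at line 5 remove [klnbl,asnz,hyqfy] add [xfxp,bib] -> 10 lines: rtj sov lxha ppbxn woliy xfxp bib bejkz aqu fcvev
Hunk 2: at line 4 remove [woliy,xfxp] add [cfn,cjnph,obqg] -> 11 lines: rtj sov lxha ppbxn cfn cjnph obqg bib bejkz aqu fcvev
Hunk 3: at line 3 remove [cfn,cjnph,obqg] add [bqrw,zmmpt,icj] -> 11 lines: rtj sov lxha ppbxn bqrw zmmpt icj bib bejkz aqu fcvev
Final line 7: icj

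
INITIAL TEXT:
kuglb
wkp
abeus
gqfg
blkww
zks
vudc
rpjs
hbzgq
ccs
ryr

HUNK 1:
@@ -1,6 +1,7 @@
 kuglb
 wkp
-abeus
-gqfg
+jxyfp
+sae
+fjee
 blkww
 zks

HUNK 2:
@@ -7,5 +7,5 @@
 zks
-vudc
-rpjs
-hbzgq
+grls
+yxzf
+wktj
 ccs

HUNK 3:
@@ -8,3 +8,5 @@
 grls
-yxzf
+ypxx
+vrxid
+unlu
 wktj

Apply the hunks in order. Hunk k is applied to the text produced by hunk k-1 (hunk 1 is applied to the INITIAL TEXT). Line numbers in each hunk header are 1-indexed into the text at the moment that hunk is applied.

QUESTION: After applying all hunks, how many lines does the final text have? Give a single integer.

Answer: 14

Derivation:
Hunk 1: at line 1 remove [abeus,gqfg] add [jxyfp,sae,fjee] -> 12 lines: kuglb wkp jxyfp sae fjee blkww zks vudc rpjs hbzgq ccs ryr
Hunk 2: at line 7 remove [vudc,rpjs,hbzgq] add [grls,yxzf,wktj] -> 12 lines: kuglb wkp jxyfp sae fjee blkww zks grls yxzf wktj ccs ryr
Hunk 3: at line 8 remove [yxzf] add [ypxx,vrxid,unlu] -> 14 lines: kuglb wkp jxyfp sae fjee blkww zks grls ypxx vrxid unlu wktj ccs ryr
Final line count: 14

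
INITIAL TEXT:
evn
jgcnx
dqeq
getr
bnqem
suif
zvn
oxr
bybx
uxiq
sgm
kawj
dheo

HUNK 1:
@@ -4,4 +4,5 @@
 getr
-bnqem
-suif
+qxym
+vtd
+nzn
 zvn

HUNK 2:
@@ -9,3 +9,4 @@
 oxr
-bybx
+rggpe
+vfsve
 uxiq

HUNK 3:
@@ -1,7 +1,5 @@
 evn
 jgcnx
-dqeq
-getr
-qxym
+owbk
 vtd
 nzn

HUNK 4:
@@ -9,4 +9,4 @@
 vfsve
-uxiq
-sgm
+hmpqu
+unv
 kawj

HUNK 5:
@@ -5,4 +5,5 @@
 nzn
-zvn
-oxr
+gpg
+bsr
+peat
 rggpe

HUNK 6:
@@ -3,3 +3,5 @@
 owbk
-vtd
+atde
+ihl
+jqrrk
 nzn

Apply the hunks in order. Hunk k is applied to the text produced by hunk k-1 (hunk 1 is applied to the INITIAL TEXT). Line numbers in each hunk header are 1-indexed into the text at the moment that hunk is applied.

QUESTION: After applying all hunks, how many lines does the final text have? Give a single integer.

Hunk 1: at line 4 remove [bnqem,suif] add [qxym,vtd,nzn] -> 14 lines: evn jgcnx dqeq getr qxym vtd nzn zvn oxr bybx uxiq sgm kawj dheo
Hunk 2: at line 9 remove [bybx] add [rggpe,vfsve] -> 15 lines: evn jgcnx dqeq getr qxym vtd nzn zvn oxr rggpe vfsve uxiq sgm kawj dheo
Hunk 3: at line 1 remove [dqeq,getr,qxym] add [owbk] -> 13 lines: evn jgcnx owbk vtd nzn zvn oxr rggpe vfsve uxiq sgm kawj dheo
Hunk 4: at line 9 remove [uxiq,sgm] add [hmpqu,unv] -> 13 lines: evn jgcnx owbk vtd nzn zvn oxr rggpe vfsve hmpqu unv kawj dheo
Hunk 5: at line 5 remove [zvn,oxr] add [gpg,bsr,peat] -> 14 lines: evn jgcnx owbk vtd nzn gpg bsr peat rggpe vfsve hmpqu unv kawj dheo
Hunk 6: at line 3 remove [vtd] add [atde,ihl,jqrrk] -> 16 lines: evn jgcnx owbk atde ihl jqrrk nzn gpg bsr peat rggpe vfsve hmpqu unv kawj dheo
Final line count: 16

Answer: 16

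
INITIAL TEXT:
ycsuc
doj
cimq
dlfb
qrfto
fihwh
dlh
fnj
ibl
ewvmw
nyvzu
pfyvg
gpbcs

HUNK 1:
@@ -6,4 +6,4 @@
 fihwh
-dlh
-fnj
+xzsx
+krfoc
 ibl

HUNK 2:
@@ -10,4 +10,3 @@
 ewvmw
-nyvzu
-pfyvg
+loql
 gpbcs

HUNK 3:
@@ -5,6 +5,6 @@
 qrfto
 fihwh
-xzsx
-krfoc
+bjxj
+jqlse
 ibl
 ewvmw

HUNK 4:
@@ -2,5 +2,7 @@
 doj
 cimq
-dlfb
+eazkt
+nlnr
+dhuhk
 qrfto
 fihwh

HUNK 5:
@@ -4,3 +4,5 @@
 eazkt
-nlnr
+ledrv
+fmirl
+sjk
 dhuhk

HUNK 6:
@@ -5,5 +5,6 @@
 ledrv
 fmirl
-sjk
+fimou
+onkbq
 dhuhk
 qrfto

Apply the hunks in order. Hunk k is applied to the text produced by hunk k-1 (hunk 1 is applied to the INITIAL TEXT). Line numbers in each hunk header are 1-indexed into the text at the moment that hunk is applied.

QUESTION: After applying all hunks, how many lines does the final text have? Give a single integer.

Hunk 1: at line 6 remove [dlh,fnj] add [xzsx,krfoc] -> 13 lines: ycsuc doj cimq dlfb qrfto fihwh xzsx krfoc ibl ewvmw nyvzu pfyvg gpbcs
Hunk 2: at line 10 remove [nyvzu,pfyvg] add [loql] -> 12 lines: ycsuc doj cimq dlfb qrfto fihwh xzsx krfoc ibl ewvmw loql gpbcs
Hunk 3: at line 5 remove [xzsx,krfoc] add [bjxj,jqlse] -> 12 lines: ycsuc doj cimq dlfb qrfto fihwh bjxj jqlse ibl ewvmw loql gpbcs
Hunk 4: at line 2 remove [dlfb] add [eazkt,nlnr,dhuhk] -> 14 lines: ycsuc doj cimq eazkt nlnr dhuhk qrfto fihwh bjxj jqlse ibl ewvmw loql gpbcs
Hunk 5: at line 4 remove [nlnr] add [ledrv,fmirl,sjk] -> 16 lines: ycsuc doj cimq eazkt ledrv fmirl sjk dhuhk qrfto fihwh bjxj jqlse ibl ewvmw loql gpbcs
Hunk 6: at line 5 remove [sjk] add [fimou,onkbq] -> 17 lines: ycsuc doj cimq eazkt ledrv fmirl fimou onkbq dhuhk qrfto fihwh bjxj jqlse ibl ewvmw loql gpbcs
Final line count: 17

Answer: 17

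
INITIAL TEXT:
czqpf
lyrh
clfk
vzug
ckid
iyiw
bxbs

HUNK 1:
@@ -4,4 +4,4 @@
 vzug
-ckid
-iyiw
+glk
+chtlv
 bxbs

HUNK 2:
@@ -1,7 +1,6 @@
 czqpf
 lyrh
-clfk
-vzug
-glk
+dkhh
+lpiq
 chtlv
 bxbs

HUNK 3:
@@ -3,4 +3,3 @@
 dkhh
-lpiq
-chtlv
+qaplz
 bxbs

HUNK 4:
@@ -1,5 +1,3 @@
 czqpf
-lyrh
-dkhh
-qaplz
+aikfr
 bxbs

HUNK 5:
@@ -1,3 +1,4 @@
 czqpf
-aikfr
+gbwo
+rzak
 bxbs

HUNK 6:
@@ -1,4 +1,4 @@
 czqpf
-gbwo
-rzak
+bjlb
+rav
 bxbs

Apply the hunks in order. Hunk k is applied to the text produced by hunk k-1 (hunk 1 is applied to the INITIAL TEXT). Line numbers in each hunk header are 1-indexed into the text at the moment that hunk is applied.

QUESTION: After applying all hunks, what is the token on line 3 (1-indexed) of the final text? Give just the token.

Answer: rav

Derivation:
Hunk 1: at line 4 remove [ckid,iyiw] add [glk,chtlv] -> 7 lines: czqpf lyrh clfk vzug glk chtlv bxbs
Hunk 2: at line 1 remove [clfk,vzug,glk] add [dkhh,lpiq] -> 6 lines: czqpf lyrh dkhh lpiq chtlv bxbs
Hunk 3: at line 3 remove [lpiq,chtlv] add [qaplz] -> 5 lines: czqpf lyrh dkhh qaplz bxbs
Hunk 4: at line 1 remove [lyrh,dkhh,qaplz] add [aikfr] -> 3 lines: czqpf aikfr bxbs
Hunk 5: at line 1 remove [aikfr] add [gbwo,rzak] -> 4 lines: czqpf gbwo rzak bxbs
Hunk 6: at line 1 remove [gbwo,rzak] add [bjlb,rav] -> 4 lines: czqpf bjlb rav bxbs
Final line 3: rav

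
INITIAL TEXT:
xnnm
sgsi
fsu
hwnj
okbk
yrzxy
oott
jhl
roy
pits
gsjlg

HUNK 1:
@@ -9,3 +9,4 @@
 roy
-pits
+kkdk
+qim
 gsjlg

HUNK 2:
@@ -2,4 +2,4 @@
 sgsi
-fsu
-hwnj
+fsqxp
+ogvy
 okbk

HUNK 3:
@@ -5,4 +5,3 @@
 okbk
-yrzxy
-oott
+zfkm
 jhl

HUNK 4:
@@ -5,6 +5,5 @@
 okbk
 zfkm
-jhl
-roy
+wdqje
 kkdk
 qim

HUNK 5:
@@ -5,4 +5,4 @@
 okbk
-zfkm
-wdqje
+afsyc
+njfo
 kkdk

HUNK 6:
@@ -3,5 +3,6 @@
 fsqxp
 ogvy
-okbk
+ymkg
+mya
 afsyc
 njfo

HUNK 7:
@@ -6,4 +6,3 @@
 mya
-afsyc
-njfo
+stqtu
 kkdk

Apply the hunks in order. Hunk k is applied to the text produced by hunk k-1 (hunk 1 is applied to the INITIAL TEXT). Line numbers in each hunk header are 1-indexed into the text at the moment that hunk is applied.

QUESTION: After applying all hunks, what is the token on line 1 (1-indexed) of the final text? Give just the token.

Answer: xnnm

Derivation:
Hunk 1: at line 9 remove [pits] add [kkdk,qim] -> 12 lines: xnnm sgsi fsu hwnj okbk yrzxy oott jhl roy kkdk qim gsjlg
Hunk 2: at line 2 remove [fsu,hwnj] add [fsqxp,ogvy] -> 12 lines: xnnm sgsi fsqxp ogvy okbk yrzxy oott jhl roy kkdk qim gsjlg
Hunk 3: at line 5 remove [yrzxy,oott] add [zfkm] -> 11 lines: xnnm sgsi fsqxp ogvy okbk zfkm jhl roy kkdk qim gsjlg
Hunk 4: at line 5 remove [jhl,roy] add [wdqje] -> 10 lines: xnnm sgsi fsqxp ogvy okbk zfkm wdqje kkdk qim gsjlg
Hunk 5: at line 5 remove [zfkm,wdqje] add [afsyc,njfo] -> 10 lines: xnnm sgsi fsqxp ogvy okbk afsyc njfo kkdk qim gsjlg
Hunk 6: at line 3 remove [okbk] add [ymkg,mya] -> 11 lines: xnnm sgsi fsqxp ogvy ymkg mya afsyc njfo kkdk qim gsjlg
Hunk 7: at line 6 remove [afsyc,njfo] add [stqtu] -> 10 lines: xnnm sgsi fsqxp ogvy ymkg mya stqtu kkdk qim gsjlg
Final line 1: xnnm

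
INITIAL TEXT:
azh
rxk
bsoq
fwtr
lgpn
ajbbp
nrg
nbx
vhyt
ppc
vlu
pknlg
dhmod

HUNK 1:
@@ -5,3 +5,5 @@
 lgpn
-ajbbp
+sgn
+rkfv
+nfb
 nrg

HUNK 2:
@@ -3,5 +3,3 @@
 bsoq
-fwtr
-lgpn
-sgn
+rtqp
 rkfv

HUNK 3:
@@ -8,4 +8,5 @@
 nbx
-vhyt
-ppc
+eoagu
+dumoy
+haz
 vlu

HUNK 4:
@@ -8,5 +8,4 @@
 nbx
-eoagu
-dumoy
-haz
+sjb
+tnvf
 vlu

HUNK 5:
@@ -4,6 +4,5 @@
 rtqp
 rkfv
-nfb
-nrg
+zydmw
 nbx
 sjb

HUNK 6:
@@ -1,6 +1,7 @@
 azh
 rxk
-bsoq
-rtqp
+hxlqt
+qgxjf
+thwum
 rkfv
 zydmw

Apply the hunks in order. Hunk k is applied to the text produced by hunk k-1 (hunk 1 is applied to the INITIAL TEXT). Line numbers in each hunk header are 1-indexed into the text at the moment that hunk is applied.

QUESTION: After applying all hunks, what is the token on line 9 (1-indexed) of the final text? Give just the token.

Answer: sjb

Derivation:
Hunk 1: at line 5 remove [ajbbp] add [sgn,rkfv,nfb] -> 15 lines: azh rxk bsoq fwtr lgpn sgn rkfv nfb nrg nbx vhyt ppc vlu pknlg dhmod
Hunk 2: at line 3 remove [fwtr,lgpn,sgn] add [rtqp] -> 13 lines: azh rxk bsoq rtqp rkfv nfb nrg nbx vhyt ppc vlu pknlg dhmod
Hunk 3: at line 8 remove [vhyt,ppc] add [eoagu,dumoy,haz] -> 14 lines: azh rxk bsoq rtqp rkfv nfb nrg nbx eoagu dumoy haz vlu pknlg dhmod
Hunk 4: at line 8 remove [eoagu,dumoy,haz] add [sjb,tnvf] -> 13 lines: azh rxk bsoq rtqp rkfv nfb nrg nbx sjb tnvf vlu pknlg dhmod
Hunk 5: at line 4 remove [nfb,nrg] add [zydmw] -> 12 lines: azh rxk bsoq rtqp rkfv zydmw nbx sjb tnvf vlu pknlg dhmod
Hunk 6: at line 1 remove [bsoq,rtqp] add [hxlqt,qgxjf,thwum] -> 13 lines: azh rxk hxlqt qgxjf thwum rkfv zydmw nbx sjb tnvf vlu pknlg dhmod
Final line 9: sjb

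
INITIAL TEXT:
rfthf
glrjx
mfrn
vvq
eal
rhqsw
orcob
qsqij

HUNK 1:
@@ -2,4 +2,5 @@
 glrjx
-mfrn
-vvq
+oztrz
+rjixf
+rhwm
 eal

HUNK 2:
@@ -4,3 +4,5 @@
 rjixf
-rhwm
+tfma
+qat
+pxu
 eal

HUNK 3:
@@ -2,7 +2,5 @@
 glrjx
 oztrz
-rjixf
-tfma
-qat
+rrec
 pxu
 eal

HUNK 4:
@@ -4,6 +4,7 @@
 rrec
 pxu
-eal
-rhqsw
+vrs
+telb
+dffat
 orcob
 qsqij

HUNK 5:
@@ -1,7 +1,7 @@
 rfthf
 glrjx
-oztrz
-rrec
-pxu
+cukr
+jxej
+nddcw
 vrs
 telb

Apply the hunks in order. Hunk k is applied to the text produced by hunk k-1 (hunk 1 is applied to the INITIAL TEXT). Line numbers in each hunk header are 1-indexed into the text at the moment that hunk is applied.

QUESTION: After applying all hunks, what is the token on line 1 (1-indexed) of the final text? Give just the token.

Hunk 1: at line 2 remove [mfrn,vvq] add [oztrz,rjixf,rhwm] -> 9 lines: rfthf glrjx oztrz rjixf rhwm eal rhqsw orcob qsqij
Hunk 2: at line 4 remove [rhwm] add [tfma,qat,pxu] -> 11 lines: rfthf glrjx oztrz rjixf tfma qat pxu eal rhqsw orcob qsqij
Hunk 3: at line 2 remove [rjixf,tfma,qat] add [rrec] -> 9 lines: rfthf glrjx oztrz rrec pxu eal rhqsw orcob qsqij
Hunk 4: at line 4 remove [eal,rhqsw] add [vrs,telb,dffat] -> 10 lines: rfthf glrjx oztrz rrec pxu vrs telb dffat orcob qsqij
Hunk 5: at line 1 remove [oztrz,rrec,pxu] add [cukr,jxej,nddcw] -> 10 lines: rfthf glrjx cukr jxej nddcw vrs telb dffat orcob qsqij
Final line 1: rfthf

Answer: rfthf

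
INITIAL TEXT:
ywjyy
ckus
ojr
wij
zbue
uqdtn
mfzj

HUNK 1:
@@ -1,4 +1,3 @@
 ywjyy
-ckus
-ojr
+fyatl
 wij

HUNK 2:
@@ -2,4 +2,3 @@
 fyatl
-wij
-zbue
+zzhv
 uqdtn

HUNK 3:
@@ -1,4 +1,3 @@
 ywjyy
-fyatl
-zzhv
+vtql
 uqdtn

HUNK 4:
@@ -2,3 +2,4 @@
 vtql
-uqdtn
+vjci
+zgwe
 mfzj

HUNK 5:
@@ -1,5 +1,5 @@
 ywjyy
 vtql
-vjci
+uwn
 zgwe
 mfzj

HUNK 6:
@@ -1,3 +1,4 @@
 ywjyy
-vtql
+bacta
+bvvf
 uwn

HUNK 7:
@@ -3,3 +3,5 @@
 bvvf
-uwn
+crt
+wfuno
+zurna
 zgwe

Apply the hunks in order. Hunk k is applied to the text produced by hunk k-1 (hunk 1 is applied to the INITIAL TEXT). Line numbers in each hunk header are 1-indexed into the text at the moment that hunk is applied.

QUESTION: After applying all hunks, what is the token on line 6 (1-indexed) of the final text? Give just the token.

Hunk 1: at line 1 remove [ckus,ojr] add [fyatl] -> 6 lines: ywjyy fyatl wij zbue uqdtn mfzj
Hunk 2: at line 2 remove [wij,zbue] add [zzhv] -> 5 lines: ywjyy fyatl zzhv uqdtn mfzj
Hunk 3: at line 1 remove [fyatl,zzhv] add [vtql] -> 4 lines: ywjyy vtql uqdtn mfzj
Hunk 4: at line 2 remove [uqdtn] add [vjci,zgwe] -> 5 lines: ywjyy vtql vjci zgwe mfzj
Hunk 5: at line 1 remove [vjci] add [uwn] -> 5 lines: ywjyy vtql uwn zgwe mfzj
Hunk 6: at line 1 remove [vtql] add [bacta,bvvf] -> 6 lines: ywjyy bacta bvvf uwn zgwe mfzj
Hunk 7: at line 3 remove [uwn] add [crt,wfuno,zurna] -> 8 lines: ywjyy bacta bvvf crt wfuno zurna zgwe mfzj
Final line 6: zurna

Answer: zurna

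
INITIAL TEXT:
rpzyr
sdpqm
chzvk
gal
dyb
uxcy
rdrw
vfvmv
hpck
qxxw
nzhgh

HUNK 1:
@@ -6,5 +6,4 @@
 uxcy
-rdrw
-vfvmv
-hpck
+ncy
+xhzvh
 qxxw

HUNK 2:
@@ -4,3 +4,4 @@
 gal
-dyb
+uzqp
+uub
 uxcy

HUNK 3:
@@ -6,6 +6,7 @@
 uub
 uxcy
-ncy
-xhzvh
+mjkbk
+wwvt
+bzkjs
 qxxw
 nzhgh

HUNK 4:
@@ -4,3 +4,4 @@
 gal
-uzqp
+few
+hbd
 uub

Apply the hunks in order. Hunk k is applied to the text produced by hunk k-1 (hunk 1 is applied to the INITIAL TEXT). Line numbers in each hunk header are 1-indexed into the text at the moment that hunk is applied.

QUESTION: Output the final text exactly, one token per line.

Hunk 1: at line 6 remove [rdrw,vfvmv,hpck] add [ncy,xhzvh] -> 10 lines: rpzyr sdpqm chzvk gal dyb uxcy ncy xhzvh qxxw nzhgh
Hunk 2: at line 4 remove [dyb] add [uzqp,uub] -> 11 lines: rpzyr sdpqm chzvk gal uzqp uub uxcy ncy xhzvh qxxw nzhgh
Hunk 3: at line 6 remove [ncy,xhzvh] add [mjkbk,wwvt,bzkjs] -> 12 lines: rpzyr sdpqm chzvk gal uzqp uub uxcy mjkbk wwvt bzkjs qxxw nzhgh
Hunk 4: at line 4 remove [uzqp] add [few,hbd] -> 13 lines: rpzyr sdpqm chzvk gal few hbd uub uxcy mjkbk wwvt bzkjs qxxw nzhgh

Answer: rpzyr
sdpqm
chzvk
gal
few
hbd
uub
uxcy
mjkbk
wwvt
bzkjs
qxxw
nzhgh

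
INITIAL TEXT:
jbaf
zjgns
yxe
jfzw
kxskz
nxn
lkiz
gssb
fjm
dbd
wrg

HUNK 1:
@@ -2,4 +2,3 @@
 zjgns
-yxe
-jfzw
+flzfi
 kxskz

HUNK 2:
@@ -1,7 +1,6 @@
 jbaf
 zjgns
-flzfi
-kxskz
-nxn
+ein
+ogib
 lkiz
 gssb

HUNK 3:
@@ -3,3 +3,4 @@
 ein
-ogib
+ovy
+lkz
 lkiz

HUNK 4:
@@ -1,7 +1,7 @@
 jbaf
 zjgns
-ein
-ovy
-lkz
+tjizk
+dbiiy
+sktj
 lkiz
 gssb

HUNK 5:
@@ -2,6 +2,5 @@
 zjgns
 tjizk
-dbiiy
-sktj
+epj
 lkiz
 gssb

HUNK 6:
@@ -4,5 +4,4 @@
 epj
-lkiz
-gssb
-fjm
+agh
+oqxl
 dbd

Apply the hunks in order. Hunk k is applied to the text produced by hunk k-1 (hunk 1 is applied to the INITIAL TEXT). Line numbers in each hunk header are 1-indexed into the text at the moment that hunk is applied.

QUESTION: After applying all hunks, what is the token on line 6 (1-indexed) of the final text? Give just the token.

Hunk 1: at line 2 remove [yxe,jfzw] add [flzfi] -> 10 lines: jbaf zjgns flzfi kxskz nxn lkiz gssb fjm dbd wrg
Hunk 2: at line 1 remove [flzfi,kxskz,nxn] add [ein,ogib] -> 9 lines: jbaf zjgns ein ogib lkiz gssb fjm dbd wrg
Hunk 3: at line 3 remove [ogib] add [ovy,lkz] -> 10 lines: jbaf zjgns ein ovy lkz lkiz gssb fjm dbd wrg
Hunk 4: at line 1 remove [ein,ovy,lkz] add [tjizk,dbiiy,sktj] -> 10 lines: jbaf zjgns tjizk dbiiy sktj lkiz gssb fjm dbd wrg
Hunk 5: at line 2 remove [dbiiy,sktj] add [epj] -> 9 lines: jbaf zjgns tjizk epj lkiz gssb fjm dbd wrg
Hunk 6: at line 4 remove [lkiz,gssb,fjm] add [agh,oqxl] -> 8 lines: jbaf zjgns tjizk epj agh oqxl dbd wrg
Final line 6: oqxl

Answer: oqxl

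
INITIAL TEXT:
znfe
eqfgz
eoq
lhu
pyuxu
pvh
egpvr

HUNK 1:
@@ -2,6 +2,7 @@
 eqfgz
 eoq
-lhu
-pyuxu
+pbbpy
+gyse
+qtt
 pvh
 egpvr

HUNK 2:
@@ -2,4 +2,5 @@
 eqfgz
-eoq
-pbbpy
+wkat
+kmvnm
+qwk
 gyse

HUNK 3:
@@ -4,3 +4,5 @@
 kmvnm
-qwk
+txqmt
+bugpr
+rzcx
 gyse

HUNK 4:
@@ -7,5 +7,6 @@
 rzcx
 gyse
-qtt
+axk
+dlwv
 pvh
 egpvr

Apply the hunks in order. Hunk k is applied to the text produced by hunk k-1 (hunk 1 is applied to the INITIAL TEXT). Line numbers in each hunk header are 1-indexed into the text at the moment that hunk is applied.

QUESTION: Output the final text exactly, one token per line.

Answer: znfe
eqfgz
wkat
kmvnm
txqmt
bugpr
rzcx
gyse
axk
dlwv
pvh
egpvr

Derivation:
Hunk 1: at line 2 remove [lhu,pyuxu] add [pbbpy,gyse,qtt] -> 8 lines: znfe eqfgz eoq pbbpy gyse qtt pvh egpvr
Hunk 2: at line 2 remove [eoq,pbbpy] add [wkat,kmvnm,qwk] -> 9 lines: znfe eqfgz wkat kmvnm qwk gyse qtt pvh egpvr
Hunk 3: at line 4 remove [qwk] add [txqmt,bugpr,rzcx] -> 11 lines: znfe eqfgz wkat kmvnm txqmt bugpr rzcx gyse qtt pvh egpvr
Hunk 4: at line 7 remove [qtt] add [axk,dlwv] -> 12 lines: znfe eqfgz wkat kmvnm txqmt bugpr rzcx gyse axk dlwv pvh egpvr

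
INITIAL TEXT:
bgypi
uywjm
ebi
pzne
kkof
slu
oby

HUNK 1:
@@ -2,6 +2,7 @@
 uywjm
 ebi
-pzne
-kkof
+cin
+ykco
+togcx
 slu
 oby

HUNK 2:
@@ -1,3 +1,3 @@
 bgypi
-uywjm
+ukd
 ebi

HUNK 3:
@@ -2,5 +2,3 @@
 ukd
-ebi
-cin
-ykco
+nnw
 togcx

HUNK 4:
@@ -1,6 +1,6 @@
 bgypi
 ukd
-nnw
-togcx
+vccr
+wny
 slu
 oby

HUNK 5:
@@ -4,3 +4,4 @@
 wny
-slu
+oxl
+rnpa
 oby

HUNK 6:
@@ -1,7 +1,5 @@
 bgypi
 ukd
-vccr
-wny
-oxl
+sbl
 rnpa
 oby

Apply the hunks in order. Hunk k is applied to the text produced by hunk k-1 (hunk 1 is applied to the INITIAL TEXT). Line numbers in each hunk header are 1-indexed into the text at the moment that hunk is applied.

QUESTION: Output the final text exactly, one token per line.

Answer: bgypi
ukd
sbl
rnpa
oby

Derivation:
Hunk 1: at line 2 remove [pzne,kkof] add [cin,ykco,togcx] -> 8 lines: bgypi uywjm ebi cin ykco togcx slu oby
Hunk 2: at line 1 remove [uywjm] add [ukd] -> 8 lines: bgypi ukd ebi cin ykco togcx slu oby
Hunk 3: at line 2 remove [ebi,cin,ykco] add [nnw] -> 6 lines: bgypi ukd nnw togcx slu oby
Hunk 4: at line 1 remove [nnw,togcx] add [vccr,wny] -> 6 lines: bgypi ukd vccr wny slu oby
Hunk 5: at line 4 remove [slu] add [oxl,rnpa] -> 7 lines: bgypi ukd vccr wny oxl rnpa oby
Hunk 6: at line 1 remove [vccr,wny,oxl] add [sbl] -> 5 lines: bgypi ukd sbl rnpa oby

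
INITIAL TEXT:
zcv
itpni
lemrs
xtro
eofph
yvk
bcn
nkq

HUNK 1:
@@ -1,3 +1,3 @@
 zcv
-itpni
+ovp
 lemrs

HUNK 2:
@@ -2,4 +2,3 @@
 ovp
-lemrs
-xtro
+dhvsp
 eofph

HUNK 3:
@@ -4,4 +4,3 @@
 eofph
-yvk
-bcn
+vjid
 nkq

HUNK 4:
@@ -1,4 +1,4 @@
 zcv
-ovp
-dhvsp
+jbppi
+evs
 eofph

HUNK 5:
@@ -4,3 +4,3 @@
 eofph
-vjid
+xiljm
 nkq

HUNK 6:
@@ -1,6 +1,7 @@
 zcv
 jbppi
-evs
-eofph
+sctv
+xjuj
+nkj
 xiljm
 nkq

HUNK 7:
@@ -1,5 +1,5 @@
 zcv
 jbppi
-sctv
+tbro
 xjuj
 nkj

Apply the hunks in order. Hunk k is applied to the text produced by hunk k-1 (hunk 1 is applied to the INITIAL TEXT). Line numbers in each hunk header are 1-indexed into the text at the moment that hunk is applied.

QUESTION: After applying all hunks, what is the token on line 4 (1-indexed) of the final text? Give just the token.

Answer: xjuj

Derivation:
Hunk 1: at line 1 remove [itpni] add [ovp] -> 8 lines: zcv ovp lemrs xtro eofph yvk bcn nkq
Hunk 2: at line 2 remove [lemrs,xtro] add [dhvsp] -> 7 lines: zcv ovp dhvsp eofph yvk bcn nkq
Hunk 3: at line 4 remove [yvk,bcn] add [vjid] -> 6 lines: zcv ovp dhvsp eofph vjid nkq
Hunk 4: at line 1 remove [ovp,dhvsp] add [jbppi,evs] -> 6 lines: zcv jbppi evs eofph vjid nkq
Hunk 5: at line 4 remove [vjid] add [xiljm] -> 6 lines: zcv jbppi evs eofph xiljm nkq
Hunk 6: at line 1 remove [evs,eofph] add [sctv,xjuj,nkj] -> 7 lines: zcv jbppi sctv xjuj nkj xiljm nkq
Hunk 7: at line 1 remove [sctv] add [tbro] -> 7 lines: zcv jbppi tbro xjuj nkj xiljm nkq
Final line 4: xjuj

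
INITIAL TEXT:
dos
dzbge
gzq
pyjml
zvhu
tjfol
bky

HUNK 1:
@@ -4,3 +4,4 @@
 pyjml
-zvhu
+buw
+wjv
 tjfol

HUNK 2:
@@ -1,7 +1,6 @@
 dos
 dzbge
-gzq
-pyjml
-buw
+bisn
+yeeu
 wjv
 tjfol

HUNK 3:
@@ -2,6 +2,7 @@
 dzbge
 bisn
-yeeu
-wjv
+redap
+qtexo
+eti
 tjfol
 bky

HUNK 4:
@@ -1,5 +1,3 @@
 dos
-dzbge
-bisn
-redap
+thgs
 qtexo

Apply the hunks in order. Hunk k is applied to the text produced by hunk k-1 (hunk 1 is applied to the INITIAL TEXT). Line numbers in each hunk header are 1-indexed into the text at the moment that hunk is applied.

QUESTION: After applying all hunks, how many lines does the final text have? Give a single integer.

Answer: 6

Derivation:
Hunk 1: at line 4 remove [zvhu] add [buw,wjv] -> 8 lines: dos dzbge gzq pyjml buw wjv tjfol bky
Hunk 2: at line 1 remove [gzq,pyjml,buw] add [bisn,yeeu] -> 7 lines: dos dzbge bisn yeeu wjv tjfol bky
Hunk 3: at line 2 remove [yeeu,wjv] add [redap,qtexo,eti] -> 8 lines: dos dzbge bisn redap qtexo eti tjfol bky
Hunk 4: at line 1 remove [dzbge,bisn,redap] add [thgs] -> 6 lines: dos thgs qtexo eti tjfol bky
Final line count: 6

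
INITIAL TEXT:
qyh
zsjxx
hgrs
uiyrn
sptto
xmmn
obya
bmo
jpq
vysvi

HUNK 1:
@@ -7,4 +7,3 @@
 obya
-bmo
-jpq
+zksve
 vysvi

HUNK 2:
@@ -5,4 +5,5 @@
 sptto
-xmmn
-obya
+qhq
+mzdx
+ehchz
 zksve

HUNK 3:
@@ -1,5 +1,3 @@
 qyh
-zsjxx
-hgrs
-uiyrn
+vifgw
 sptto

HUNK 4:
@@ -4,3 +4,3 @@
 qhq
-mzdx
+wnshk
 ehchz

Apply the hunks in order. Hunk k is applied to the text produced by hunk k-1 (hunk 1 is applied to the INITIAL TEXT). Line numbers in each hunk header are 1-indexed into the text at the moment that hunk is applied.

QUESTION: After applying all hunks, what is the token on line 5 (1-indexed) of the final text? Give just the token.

Hunk 1: at line 7 remove [bmo,jpq] add [zksve] -> 9 lines: qyh zsjxx hgrs uiyrn sptto xmmn obya zksve vysvi
Hunk 2: at line 5 remove [xmmn,obya] add [qhq,mzdx,ehchz] -> 10 lines: qyh zsjxx hgrs uiyrn sptto qhq mzdx ehchz zksve vysvi
Hunk 3: at line 1 remove [zsjxx,hgrs,uiyrn] add [vifgw] -> 8 lines: qyh vifgw sptto qhq mzdx ehchz zksve vysvi
Hunk 4: at line 4 remove [mzdx] add [wnshk] -> 8 lines: qyh vifgw sptto qhq wnshk ehchz zksve vysvi
Final line 5: wnshk

Answer: wnshk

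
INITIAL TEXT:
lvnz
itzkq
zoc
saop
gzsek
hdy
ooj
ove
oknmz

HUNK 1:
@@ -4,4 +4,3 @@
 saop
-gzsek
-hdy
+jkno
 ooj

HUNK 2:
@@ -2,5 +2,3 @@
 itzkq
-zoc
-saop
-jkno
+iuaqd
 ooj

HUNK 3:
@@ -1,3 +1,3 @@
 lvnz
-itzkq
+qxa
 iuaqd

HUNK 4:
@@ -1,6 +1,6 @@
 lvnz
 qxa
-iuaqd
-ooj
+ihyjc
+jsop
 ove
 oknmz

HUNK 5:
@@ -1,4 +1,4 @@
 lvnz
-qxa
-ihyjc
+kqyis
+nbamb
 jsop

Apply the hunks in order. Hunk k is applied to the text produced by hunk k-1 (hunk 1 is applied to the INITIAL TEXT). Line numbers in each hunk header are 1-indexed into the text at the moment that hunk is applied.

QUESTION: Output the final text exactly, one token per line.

Answer: lvnz
kqyis
nbamb
jsop
ove
oknmz

Derivation:
Hunk 1: at line 4 remove [gzsek,hdy] add [jkno] -> 8 lines: lvnz itzkq zoc saop jkno ooj ove oknmz
Hunk 2: at line 2 remove [zoc,saop,jkno] add [iuaqd] -> 6 lines: lvnz itzkq iuaqd ooj ove oknmz
Hunk 3: at line 1 remove [itzkq] add [qxa] -> 6 lines: lvnz qxa iuaqd ooj ove oknmz
Hunk 4: at line 1 remove [iuaqd,ooj] add [ihyjc,jsop] -> 6 lines: lvnz qxa ihyjc jsop ove oknmz
Hunk 5: at line 1 remove [qxa,ihyjc] add [kqyis,nbamb] -> 6 lines: lvnz kqyis nbamb jsop ove oknmz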